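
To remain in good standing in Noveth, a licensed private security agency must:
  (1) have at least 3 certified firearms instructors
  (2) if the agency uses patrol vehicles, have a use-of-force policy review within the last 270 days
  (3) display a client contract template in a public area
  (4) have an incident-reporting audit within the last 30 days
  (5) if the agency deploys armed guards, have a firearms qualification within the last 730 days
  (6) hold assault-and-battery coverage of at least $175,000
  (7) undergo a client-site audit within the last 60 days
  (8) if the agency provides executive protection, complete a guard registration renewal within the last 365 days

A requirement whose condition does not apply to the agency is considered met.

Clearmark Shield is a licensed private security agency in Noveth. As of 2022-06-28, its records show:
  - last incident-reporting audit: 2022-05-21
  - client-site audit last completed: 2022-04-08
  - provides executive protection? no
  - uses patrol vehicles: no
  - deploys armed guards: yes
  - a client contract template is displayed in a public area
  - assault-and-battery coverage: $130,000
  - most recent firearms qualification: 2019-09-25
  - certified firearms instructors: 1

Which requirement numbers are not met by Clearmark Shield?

1. certified firearms instructors 1 < 3 → not met
2. condition 'uses patrol vehicles' does not hold → requirement n/a → met
3. client contract template present → met
4. incident-reporting audit 38 days ago vs limit 30 → not met
5. condition 'deploys armed guards' holds; firearms qualification 1007 days ago vs limit 730 → not met
6. assault-and-battery coverage $130,000 < $175,000 → not met
7. client-site audit 81 days ago vs limit 60 → not met
8. condition 'provides executive protection' does not hold → requirement n/a → met
Not met: 1, 4, 5, 6, 7

1, 4, 5, 6, 7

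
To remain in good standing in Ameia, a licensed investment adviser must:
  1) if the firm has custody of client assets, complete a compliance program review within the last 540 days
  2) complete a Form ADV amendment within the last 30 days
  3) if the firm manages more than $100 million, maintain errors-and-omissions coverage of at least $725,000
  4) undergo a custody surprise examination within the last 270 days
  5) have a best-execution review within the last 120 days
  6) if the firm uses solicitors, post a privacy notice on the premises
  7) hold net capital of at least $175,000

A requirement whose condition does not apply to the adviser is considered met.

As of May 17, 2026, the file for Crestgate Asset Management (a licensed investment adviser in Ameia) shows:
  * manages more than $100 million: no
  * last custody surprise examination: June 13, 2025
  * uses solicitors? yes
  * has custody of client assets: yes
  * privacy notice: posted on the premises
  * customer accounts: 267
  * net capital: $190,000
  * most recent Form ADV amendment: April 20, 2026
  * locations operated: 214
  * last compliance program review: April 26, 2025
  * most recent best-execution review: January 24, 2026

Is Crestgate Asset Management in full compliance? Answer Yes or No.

1. condition 'has custody of client assets' holds; compliance program review 386 days ago vs limit 540 → met
2. Form ADV amendment 27 days ago vs limit 30 → met
3. condition 'manages more than $100 million' does not hold → requirement n/a → met
4. custody surprise examination 338 days ago vs limit 270 → not met
5. best-execution review 113 days ago vs limit 120 → met
6. condition 'uses solicitors' holds; privacy notice present → met
7. net capital $190,000 ≥ $175,000 → met
Not met: 4

No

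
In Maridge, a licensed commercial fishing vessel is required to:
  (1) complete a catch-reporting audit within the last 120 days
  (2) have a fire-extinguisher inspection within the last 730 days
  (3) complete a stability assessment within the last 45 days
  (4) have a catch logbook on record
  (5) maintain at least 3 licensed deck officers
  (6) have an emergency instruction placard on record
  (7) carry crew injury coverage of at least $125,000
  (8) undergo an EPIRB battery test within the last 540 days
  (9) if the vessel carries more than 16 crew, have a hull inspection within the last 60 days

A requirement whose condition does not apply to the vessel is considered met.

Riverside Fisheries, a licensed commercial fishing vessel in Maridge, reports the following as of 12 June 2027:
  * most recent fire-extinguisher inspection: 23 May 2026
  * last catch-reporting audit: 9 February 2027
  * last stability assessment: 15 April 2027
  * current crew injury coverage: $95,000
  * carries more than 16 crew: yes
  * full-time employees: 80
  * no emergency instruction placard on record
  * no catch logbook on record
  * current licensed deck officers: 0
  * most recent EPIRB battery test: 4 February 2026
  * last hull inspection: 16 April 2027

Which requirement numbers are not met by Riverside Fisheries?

1, 3, 4, 5, 6, 7

1. catch-reporting audit 123 days ago vs limit 120 → not met
2. fire-extinguisher inspection 385 days ago vs limit 730 → met
3. stability assessment 58 days ago vs limit 45 → not met
4. catch logbook absent → not met
5. licensed deck officers 0 < 3 → not met
6. emergency instruction placard absent → not met
7. crew injury coverage $95,000 < $125,000 → not met
8. EPIRB battery test 493 days ago vs limit 540 → met
9. condition 'carries more than 16 crew' holds; hull inspection 57 days ago vs limit 60 → met
Not met: 1, 3, 4, 5, 6, 7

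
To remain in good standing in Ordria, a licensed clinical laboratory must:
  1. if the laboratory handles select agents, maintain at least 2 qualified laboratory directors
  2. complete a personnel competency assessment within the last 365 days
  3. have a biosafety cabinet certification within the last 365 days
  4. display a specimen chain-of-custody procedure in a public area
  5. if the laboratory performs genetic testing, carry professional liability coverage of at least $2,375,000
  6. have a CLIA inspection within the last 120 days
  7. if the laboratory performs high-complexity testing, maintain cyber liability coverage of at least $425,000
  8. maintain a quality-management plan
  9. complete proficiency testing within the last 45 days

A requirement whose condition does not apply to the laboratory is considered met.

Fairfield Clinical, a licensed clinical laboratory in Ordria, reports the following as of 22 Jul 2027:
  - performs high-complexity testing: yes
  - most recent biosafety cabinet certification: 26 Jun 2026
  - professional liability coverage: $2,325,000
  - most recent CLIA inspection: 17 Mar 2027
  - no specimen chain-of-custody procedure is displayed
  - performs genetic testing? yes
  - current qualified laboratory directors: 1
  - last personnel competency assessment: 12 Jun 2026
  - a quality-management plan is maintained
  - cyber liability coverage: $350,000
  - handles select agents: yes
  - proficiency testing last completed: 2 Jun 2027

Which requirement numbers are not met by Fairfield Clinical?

1, 2, 3, 4, 5, 6, 7, 9

1. condition 'handles select agents' holds; qualified laboratory directors 1 < 2 → not met
2. personnel competency assessment 405 days ago vs limit 365 → not met
3. biosafety cabinet certification 391 days ago vs limit 365 → not met
4. specimen chain-of-custody procedure absent → not met
5. condition 'performs genetic testing' holds; professional liability coverage $2,325,000 < $2,375,000 → not met
6. CLIA inspection 127 days ago vs limit 120 → not met
7. condition 'performs high-complexity testing' holds; cyber liability coverage $350,000 < $425,000 → not met
8. quality-management plan present → met
9. proficiency testing 50 days ago vs limit 45 → not met
Not met: 1, 2, 3, 4, 5, 6, 7, 9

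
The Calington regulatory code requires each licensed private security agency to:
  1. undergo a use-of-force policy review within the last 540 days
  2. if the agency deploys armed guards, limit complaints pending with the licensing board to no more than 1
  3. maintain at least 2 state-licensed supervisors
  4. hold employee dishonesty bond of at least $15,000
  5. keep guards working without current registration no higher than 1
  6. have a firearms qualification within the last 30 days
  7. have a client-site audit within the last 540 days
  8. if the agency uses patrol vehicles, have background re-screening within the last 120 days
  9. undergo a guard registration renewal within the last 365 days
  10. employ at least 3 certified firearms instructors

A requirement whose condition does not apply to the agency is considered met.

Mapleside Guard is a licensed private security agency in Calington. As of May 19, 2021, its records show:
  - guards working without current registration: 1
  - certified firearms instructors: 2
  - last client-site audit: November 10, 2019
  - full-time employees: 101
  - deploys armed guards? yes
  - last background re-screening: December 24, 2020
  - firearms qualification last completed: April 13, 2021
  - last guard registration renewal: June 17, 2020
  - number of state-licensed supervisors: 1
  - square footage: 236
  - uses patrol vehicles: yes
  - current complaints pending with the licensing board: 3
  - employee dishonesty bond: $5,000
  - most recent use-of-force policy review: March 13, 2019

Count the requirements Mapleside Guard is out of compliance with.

8

1. use-of-force policy review 798 days ago vs limit 540 → not met
2. condition 'deploys armed guards' holds; complaints pending with the licensing board 3 > 1 → not met
3. state-licensed supervisors 1 < 2 → not met
4. employee dishonesty bond $5,000 < $15,000 → not met
5. guards working without current registration 1 ≤ 1 → met
6. firearms qualification 36 days ago vs limit 30 → not met
7. client-site audit 556 days ago vs limit 540 → not met
8. condition 'uses patrol vehicles' holds; background re-screening 146 days ago vs limit 120 → not met
9. guard registration renewal 336 days ago vs limit 365 → met
10. certified firearms instructors 2 < 3 → not met
Not met: 8 of 10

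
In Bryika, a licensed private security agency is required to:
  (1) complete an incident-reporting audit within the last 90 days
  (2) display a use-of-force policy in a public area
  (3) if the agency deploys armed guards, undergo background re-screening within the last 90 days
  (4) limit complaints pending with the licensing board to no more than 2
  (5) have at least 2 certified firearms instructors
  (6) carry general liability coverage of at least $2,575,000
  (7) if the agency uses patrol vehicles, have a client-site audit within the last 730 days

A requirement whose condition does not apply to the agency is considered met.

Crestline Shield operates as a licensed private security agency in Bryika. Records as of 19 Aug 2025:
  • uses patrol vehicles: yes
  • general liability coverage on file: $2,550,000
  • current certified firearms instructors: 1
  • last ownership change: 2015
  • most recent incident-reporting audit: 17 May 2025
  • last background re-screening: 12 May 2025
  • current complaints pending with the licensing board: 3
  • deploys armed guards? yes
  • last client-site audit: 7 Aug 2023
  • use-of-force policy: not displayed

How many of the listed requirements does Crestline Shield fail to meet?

7

1. incident-reporting audit 94 days ago vs limit 90 → not met
2. use-of-force policy absent → not met
3. condition 'deploys armed guards' holds; background re-screening 99 days ago vs limit 90 → not met
4. complaints pending with the licensing board 3 > 2 → not met
5. certified firearms instructors 1 < 2 → not met
6. general liability coverage $2,550,000 < $2,575,000 → not met
7. condition 'uses patrol vehicles' holds; client-site audit 743 days ago vs limit 730 → not met
Not met: 7 of 7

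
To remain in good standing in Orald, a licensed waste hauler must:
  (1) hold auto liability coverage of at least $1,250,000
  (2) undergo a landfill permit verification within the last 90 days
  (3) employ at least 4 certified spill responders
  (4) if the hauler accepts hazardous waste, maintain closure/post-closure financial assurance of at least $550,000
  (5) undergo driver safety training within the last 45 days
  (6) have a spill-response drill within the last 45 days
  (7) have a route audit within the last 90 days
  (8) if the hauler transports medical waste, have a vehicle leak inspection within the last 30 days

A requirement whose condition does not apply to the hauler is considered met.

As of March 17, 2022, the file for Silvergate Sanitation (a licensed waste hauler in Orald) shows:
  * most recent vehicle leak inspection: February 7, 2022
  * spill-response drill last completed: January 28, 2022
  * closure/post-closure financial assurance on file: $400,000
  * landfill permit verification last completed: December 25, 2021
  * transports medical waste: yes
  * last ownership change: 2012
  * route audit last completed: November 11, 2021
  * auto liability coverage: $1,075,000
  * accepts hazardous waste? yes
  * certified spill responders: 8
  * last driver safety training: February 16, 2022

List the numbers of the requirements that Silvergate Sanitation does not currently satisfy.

1. auto liability coverage $1,075,000 < $1,250,000 → not met
2. landfill permit verification 82 days ago vs limit 90 → met
3. certified spill responders 8 ≥ 4 → met
4. condition 'accepts hazardous waste' holds; closure/post-closure financial assurance $400,000 < $550,000 → not met
5. driver safety training 29 days ago vs limit 45 → met
6. spill-response drill 48 days ago vs limit 45 → not met
7. route audit 126 days ago vs limit 90 → not met
8. condition 'transports medical waste' holds; vehicle leak inspection 38 days ago vs limit 30 → not met
Not met: 1, 4, 6, 7, 8

1, 4, 6, 7, 8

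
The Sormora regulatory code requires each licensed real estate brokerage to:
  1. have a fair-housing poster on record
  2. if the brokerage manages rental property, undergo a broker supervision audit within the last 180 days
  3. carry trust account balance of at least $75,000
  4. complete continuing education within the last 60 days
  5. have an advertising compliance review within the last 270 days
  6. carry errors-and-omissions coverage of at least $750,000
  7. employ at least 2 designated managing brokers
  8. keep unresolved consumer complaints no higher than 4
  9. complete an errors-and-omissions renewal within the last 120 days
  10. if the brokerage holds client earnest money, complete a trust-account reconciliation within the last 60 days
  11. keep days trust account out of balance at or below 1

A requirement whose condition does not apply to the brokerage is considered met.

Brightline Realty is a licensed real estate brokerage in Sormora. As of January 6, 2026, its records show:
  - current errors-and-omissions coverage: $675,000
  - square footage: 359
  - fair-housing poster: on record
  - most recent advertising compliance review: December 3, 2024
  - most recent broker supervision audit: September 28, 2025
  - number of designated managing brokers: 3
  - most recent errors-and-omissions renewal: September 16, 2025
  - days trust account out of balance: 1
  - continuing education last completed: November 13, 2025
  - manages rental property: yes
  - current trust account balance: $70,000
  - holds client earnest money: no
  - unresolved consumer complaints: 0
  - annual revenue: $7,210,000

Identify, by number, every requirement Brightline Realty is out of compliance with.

1. fair-housing poster present → met
2. condition 'manages rental property' holds; broker supervision audit 100 days ago vs limit 180 → met
3. trust account balance $70,000 < $75,000 → not met
4. continuing education 54 days ago vs limit 60 → met
5. advertising compliance review 399 days ago vs limit 270 → not met
6. errors-and-omissions coverage $675,000 < $750,000 → not met
7. designated managing brokers 3 ≥ 2 → met
8. unresolved consumer complaints 0 ≤ 4 → met
9. errors-and-omissions renewal 112 days ago vs limit 120 → met
10. condition 'holds client earnest money' does not hold → requirement n/a → met
11. days trust account out of balance 1 ≤ 1 → met
Not met: 3, 5, 6

3, 5, 6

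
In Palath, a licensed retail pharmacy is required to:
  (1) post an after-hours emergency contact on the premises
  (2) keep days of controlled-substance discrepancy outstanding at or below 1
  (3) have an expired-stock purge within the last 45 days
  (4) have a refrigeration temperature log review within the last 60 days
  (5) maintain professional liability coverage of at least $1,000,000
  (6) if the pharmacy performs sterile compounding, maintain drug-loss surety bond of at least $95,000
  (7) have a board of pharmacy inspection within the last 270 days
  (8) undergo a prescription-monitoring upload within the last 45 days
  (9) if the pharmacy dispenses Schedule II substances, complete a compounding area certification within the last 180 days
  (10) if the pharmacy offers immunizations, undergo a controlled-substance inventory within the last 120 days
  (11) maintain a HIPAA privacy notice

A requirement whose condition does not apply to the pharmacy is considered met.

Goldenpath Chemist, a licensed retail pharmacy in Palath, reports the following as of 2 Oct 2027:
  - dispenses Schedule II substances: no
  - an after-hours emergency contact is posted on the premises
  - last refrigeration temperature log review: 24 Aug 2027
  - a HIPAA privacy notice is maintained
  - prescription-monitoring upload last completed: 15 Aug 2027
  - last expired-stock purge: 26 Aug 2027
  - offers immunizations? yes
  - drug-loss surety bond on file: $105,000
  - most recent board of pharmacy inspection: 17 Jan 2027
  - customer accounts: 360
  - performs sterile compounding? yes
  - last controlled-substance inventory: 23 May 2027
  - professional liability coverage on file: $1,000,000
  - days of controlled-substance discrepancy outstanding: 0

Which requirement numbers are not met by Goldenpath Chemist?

8, 10

1. after-hours emergency contact present → met
2. days of controlled-substance discrepancy outstanding 0 ≤ 1 → met
3. expired-stock purge 37 days ago vs limit 45 → met
4. refrigeration temperature log review 39 days ago vs limit 60 → met
5. professional liability coverage $1,000,000 ≥ $1,000,000 → met
6. condition 'performs sterile compounding' holds; drug-loss surety bond $105,000 ≥ $95,000 → met
7. board of pharmacy inspection 258 days ago vs limit 270 → met
8. prescription-monitoring upload 48 days ago vs limit 45 → not met
9. condition 'dispenses Schedule II substances' does not hold → requirement n/a → met
10. condition 'offers immunizations' holds; controlled-substance inventory 132 days ago vs limit 120 → not met
11. HIPAA privacy notice present → met
Not met: 8, 10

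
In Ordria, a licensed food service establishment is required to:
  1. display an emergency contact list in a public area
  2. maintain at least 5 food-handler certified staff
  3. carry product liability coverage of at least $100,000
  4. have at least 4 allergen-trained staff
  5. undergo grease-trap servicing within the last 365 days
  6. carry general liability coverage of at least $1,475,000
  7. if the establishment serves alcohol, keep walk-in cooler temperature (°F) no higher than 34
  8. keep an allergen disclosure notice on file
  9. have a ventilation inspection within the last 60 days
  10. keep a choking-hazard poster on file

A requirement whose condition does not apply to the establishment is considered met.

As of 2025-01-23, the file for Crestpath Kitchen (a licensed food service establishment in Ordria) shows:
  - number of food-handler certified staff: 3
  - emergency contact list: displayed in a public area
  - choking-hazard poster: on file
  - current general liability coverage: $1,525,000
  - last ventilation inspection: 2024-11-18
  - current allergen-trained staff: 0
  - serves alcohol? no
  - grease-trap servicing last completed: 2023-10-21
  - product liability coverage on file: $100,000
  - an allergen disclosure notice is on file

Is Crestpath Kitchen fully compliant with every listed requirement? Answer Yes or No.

1. emergency contact list present → met
2. food-handler certified staff 3 < 5 → not met
3. product liability coverage $100,000 ≥ $100,000 → met
4. allergen-trained staff 0 < 4 → not met
5. grease-trap servicing 460 days ago vs limit 365 → not met
6. general liability coverage $1,525,000 ≥ $1,475,000 → met
7. condition 'serves alcohol' does not hold → requirement n/a → met
8. allergen disclosure notice present → met
9. ventilation inspection 66 days ago vs limit 60 → not met
10. choking-hazard poster present → met
Not met: 2, 4, 5, 9

No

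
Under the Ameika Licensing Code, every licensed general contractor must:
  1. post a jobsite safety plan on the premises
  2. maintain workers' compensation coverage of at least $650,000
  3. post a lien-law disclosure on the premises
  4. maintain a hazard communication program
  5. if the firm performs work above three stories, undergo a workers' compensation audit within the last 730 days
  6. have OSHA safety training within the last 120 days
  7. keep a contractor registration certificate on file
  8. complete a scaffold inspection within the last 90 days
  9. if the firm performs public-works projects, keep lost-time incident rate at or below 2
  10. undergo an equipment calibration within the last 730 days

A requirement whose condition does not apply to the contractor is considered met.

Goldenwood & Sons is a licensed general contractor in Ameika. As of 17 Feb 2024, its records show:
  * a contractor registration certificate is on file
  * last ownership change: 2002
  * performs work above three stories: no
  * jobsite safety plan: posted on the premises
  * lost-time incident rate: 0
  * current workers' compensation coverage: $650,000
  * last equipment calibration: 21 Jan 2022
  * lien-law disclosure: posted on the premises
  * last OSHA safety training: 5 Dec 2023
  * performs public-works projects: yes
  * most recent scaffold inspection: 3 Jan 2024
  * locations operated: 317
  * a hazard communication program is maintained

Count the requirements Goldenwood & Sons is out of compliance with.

1

1. jobsite safety plan present → met
2. workers' compensation coverage $650,000 ≥ $650,000 → met
3. lien-law disclosure present → met
4. hazard communication program present → met
5. condition 'performs work above three stories' does not hold → requirement n/a → met
6. OSHA safety training 74 days ago vs limit 120 → met
7. contractor registration certificate present → met
8. scaffold inspection 45 days ago vs limit 90 → met
9. condition 'performs public-works projects' holds; lost-time incident rate 0 ≤ 2 → met
10. equipment calibration 757 days ago vs limit 730 → not met
Not met: 1 of 10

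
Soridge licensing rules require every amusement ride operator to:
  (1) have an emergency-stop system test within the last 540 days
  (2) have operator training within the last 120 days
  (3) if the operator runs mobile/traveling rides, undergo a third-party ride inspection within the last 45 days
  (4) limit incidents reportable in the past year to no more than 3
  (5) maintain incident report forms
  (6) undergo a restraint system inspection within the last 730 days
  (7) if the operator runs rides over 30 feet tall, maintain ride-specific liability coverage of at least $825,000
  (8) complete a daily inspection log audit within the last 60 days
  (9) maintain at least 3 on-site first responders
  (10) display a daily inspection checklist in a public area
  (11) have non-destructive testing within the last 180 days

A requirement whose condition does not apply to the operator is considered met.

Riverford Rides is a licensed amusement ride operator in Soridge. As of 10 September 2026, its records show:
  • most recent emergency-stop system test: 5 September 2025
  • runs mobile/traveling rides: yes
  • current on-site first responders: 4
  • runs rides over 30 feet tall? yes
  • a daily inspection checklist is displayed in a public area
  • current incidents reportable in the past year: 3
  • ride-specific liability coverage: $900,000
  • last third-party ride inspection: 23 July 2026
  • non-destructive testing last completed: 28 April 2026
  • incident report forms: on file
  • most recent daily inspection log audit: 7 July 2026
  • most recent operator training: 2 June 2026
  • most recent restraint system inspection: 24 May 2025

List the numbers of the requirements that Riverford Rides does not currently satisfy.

3, 8

1. emergency-stop system test 370 days ago vs limit 540 → met
2. operator training 100 days ago vs limit 120 → met
3. condition 'runs mobile/traveling rides' holds; third-party ride inspection 49 days ago vs limit 45 → not met
4. incidents reportable in the past year 3 ≤ 3 → met
5. incident report forms present → met
6. restraint system inspection 474 days ago vs limit 730 → met
7. condition 'runs rides over 30 feet tall' holds; ride-specific liability coverage $900,000 ≥ $825,000 → met
8. daily inspection log audit 65 days ago vs limit 60 → not met
9. on-site first responders 4 ≥ 3 → met
10. daily inspection checklist present → met
11. non-destructive testing 135 days ago vs limit 180 → met
Not met: 3, 8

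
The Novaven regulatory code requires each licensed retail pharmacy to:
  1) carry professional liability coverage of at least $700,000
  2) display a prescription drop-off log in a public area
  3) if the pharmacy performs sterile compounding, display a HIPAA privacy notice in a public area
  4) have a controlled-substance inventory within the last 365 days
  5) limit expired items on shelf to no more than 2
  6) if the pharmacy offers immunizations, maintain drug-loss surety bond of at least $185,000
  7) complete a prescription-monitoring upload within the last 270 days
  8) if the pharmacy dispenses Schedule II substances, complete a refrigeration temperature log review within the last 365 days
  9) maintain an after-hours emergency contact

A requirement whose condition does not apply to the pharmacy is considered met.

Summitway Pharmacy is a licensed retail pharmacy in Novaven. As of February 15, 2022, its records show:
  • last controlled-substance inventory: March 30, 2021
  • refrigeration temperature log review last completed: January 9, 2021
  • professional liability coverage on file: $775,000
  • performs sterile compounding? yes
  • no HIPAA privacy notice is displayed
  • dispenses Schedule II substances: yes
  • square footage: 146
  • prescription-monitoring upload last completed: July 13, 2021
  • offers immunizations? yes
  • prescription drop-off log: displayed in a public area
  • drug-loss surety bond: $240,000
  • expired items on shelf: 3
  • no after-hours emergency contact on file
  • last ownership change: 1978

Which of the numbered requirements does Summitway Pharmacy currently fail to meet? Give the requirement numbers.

1. professional liability coverage $775,000 ≥ $700,000 → met
2. prescription drop-off log present → met
3. condition 'performs sterile compounding' holds; HIPAA privacy notice absent → not met
4. controlled-substance inventory 322 days ago vs limit 365 → met
5. expired items on shelf 3 > 2 → not met
6. condition 'offers immunizations' holds; drug-loss surety bond $240,000 ≥ $185,000 → met
7. prescription-monitoring upload 217 days ago vs limit 270 → met
8. condition 'dispenses Schedule II substances' holds; refrigeration temperature log review 402 days ago vs limit 365 → not met
9. after-hours emergency contact absent → not met
Not met: 3, 5, 8, 9

3, 5, 8, 9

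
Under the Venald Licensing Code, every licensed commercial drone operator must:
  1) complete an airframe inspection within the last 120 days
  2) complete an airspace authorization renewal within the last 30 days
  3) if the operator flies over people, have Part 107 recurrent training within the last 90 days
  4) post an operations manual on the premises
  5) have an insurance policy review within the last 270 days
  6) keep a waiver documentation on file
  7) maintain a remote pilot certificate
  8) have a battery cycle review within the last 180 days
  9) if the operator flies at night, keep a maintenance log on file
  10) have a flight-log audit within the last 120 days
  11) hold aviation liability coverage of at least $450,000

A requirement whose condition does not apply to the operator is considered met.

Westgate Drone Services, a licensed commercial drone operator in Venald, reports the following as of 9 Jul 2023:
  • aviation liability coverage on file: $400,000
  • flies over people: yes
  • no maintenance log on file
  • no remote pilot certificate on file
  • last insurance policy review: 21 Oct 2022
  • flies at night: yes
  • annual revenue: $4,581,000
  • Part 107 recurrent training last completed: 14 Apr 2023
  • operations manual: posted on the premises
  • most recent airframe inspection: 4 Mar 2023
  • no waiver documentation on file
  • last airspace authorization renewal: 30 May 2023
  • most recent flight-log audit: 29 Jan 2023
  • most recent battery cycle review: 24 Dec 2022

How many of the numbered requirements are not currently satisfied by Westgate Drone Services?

1. airframe inspection 127 days ago vs limit 120 → not met
2. airspace authorization renewal 40 days ago vs limit 30 → not met
3. condition 'flies over people' holds; Part 107 recurrent training 86 days ago vs limit 90 → met
4. operations manual present → met
5. insurance policy review 261 days ago vs limit 270 → met
6. waiver documentation absent → not met
7. remote pilot certificate absent → not met
8. battery cycle review 197 days ago vs limit 180 → not met
9. condition 'flies at night' holds; maintenance log absent → not met
10. flight-log audit 161 days ago vs limit 120 → not met
11. aviation liability coverage $400,000 < $450,000 → not met
Not met: 8 of 11

8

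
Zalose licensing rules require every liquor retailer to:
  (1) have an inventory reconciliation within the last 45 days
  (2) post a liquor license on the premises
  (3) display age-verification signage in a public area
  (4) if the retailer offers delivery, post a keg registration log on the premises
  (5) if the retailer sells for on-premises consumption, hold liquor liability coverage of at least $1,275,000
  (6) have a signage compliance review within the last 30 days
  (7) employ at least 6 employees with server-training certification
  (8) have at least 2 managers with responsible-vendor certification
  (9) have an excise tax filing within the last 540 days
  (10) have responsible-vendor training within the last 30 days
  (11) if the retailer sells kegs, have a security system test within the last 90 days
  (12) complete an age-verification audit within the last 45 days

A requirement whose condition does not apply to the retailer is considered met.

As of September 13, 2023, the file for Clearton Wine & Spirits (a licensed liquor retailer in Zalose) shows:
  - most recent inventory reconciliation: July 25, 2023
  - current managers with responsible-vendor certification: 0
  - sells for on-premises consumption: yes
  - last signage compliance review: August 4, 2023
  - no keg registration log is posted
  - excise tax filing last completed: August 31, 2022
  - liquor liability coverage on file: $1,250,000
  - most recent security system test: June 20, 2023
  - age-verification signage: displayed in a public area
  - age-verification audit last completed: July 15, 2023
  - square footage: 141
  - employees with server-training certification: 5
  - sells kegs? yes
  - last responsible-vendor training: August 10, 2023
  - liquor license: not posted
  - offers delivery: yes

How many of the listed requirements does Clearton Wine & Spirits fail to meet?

9

1. inventory reconciliation 50 days ago vs limit 45 → not met
2. liquor license absent → not met
3. age-verification signage present → met
4. condition 'offers delivery' holds; keg registration log absent → not met
5. condition 'sells for on-premises consumption' holds; liquor liability coverage $1,250,000 < $1,275,000 → not met
6. signage compliance review 40 days ago vs limit 30 → not met
7. employees with server-training certification 5 < 6 → not met
8. managers with responsible-vendor certification 0 < 2 → not met
9. excise tax filing 378 days ago vs limit 540 → met
10. responsible-vendor training 34 days ago vs limit 30 → not met
11. condition 'sells kegs' holds; security system test 85 days ago vs limit 90 → met
12. age-verification audit 60 days ago vs limit 45 → not met
Not met: 9 of 12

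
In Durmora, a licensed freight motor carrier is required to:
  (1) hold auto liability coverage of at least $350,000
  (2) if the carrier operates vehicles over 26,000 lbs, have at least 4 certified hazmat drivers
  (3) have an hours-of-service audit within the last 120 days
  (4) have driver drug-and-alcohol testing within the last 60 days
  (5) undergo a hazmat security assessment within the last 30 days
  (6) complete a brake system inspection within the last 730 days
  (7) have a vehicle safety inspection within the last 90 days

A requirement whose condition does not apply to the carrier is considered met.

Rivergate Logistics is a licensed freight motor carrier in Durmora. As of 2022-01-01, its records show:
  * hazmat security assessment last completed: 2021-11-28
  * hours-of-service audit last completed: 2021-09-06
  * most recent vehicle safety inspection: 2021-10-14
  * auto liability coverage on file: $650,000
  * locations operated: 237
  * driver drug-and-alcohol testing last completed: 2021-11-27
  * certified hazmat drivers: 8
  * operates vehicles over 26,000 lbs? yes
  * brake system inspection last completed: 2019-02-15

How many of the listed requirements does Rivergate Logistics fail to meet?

1. auto liability coverage $650,000 ≥ $350,000 → met
2. condition 'operates vehicles over 26,000 lbs' holds; certified hazmat drivers 8 ≥ 4 → met
3. hours-of-service audit 117 days ago vs limit 120 → met
4. driver drug-and-alcohol testing 35 days ago vs limit 60 → met
5. hazmat security assessment 34 days ago vs limit 30 → not met
6. brake system inspection 1051 days ago vs limit 730 → not met
7. vehicle safety inspection 79 days ago vs limit 90 → met
Not met: 2 of 7

2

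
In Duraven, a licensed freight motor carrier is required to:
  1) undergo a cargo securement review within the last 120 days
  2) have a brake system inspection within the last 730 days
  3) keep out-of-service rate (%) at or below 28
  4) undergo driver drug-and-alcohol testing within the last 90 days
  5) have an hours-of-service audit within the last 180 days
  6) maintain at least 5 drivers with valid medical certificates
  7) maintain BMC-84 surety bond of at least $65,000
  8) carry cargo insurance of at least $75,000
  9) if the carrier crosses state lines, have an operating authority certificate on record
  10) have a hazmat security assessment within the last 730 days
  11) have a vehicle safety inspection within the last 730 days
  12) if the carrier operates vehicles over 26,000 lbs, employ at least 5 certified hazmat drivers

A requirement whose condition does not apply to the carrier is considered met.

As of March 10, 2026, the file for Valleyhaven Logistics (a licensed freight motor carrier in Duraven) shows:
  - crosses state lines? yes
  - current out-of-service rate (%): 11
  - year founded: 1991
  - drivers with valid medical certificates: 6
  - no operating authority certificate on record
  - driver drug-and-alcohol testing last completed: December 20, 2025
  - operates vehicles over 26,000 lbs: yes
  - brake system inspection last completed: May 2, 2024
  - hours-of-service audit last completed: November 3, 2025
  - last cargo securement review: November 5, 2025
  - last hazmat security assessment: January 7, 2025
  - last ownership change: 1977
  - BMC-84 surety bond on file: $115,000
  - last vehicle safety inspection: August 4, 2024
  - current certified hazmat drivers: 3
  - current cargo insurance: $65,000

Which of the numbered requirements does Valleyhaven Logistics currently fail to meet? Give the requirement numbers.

1, 8, 9, 12

1. cargo securement review 125 days ago vs limit 120 → not met
2. brake system inspection 677 days ago vs limit 730 → met
3. out-of-service rate (%) 11 ≤ 28 → met
4. driver drug-and-alcohol testing 80 days ago vs limit 90 → met
5. hours-of-service audit 127 days ago vs limit 180 → met
6. drivers with valid medical certificates 6 ≥ 5 → met
7. BMC-84 surety bond $115,000 ≥ $65,000 → met
8. cargo insurance $65,000 < $75,000 → not met
9. condition 'crosses state lines' holds; operating authority certificate absent → not met
10. hazmat security assessment 427 days ago vs limit 730 → met
11. vehicle safety inspection 583 days ago vs limit 730 → met
12. condition 'operates vehicles over 26,000 lbs' holds; certified hazmat drivers 3 < 5 → not met
Not met: 1, 8, 9, 12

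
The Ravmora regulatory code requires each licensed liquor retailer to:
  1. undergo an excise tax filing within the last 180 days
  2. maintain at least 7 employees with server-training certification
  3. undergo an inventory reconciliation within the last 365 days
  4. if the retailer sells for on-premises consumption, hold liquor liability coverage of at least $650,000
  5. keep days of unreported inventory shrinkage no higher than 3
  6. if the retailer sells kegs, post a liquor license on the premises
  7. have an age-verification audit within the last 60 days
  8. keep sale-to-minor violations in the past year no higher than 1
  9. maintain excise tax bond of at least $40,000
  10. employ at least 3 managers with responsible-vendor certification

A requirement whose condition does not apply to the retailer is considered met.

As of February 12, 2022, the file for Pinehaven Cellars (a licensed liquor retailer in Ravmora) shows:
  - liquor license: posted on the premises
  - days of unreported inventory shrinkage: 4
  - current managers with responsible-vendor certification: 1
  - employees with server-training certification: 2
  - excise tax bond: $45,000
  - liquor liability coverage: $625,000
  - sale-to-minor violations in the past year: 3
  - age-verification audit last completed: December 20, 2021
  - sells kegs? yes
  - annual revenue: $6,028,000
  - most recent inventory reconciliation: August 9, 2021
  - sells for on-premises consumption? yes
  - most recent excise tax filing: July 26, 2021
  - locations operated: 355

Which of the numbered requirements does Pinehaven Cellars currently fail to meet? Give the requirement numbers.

1, 2, 4, 5, 8, 10

1. excise tax filing 201 days ago vs limit 180 → not met
2. employees with server-training certification 2 < 7 → not met
3. inventory reconciliation 187 days ago vs limit 365 → met
4. condition 'sells for on-premises consumption' holds; liquor liability coverage $625,000 < $650,000 → not met
5. days of unreported inventory shrinkage 4 > 3 → not met
6. condition 'sells kegs' holds; liquor license present → met
7. age-verification audit 54 days ago vs limit 60 → met
8. sale-to-minor violations in the past year 3 > 1 → not met
9. excise tax bond $45,000 ≥ $40,000 → met
10. managers with responsible-vendor certification 1 < 3 → not met
Not met: 1, 2, 4, 5, 8, 10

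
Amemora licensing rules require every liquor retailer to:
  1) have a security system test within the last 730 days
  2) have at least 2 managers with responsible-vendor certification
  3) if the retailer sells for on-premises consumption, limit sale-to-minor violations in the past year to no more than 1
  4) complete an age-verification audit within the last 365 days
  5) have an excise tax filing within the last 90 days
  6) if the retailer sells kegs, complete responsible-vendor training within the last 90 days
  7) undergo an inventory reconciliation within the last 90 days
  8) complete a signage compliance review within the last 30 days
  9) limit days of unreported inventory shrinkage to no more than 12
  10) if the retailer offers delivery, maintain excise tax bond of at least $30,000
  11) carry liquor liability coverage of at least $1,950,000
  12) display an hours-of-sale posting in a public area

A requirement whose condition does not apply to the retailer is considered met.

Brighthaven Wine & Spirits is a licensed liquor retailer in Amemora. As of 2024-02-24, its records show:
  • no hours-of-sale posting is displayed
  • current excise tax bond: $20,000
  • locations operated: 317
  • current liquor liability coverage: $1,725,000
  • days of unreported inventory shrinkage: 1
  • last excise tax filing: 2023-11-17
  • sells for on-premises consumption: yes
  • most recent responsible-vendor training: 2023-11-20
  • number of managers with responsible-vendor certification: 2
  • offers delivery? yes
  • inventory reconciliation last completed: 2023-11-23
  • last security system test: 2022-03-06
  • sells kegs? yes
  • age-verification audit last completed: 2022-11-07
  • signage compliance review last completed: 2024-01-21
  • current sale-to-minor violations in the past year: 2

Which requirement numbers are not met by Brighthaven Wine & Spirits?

3, 4, 5, 6, 7, 8, 10, 11, 12

1. security system test 720 days ago vs limit 730 → met
2. managers with responsible-vendor certification 2 ≥ 2 → met
3. condition 'sells for on-premises consumption' holds; sale-to-minor violations in the past year 2 > 1 → not met
4. age-verification audit 474 days ago vs limit 365 → not met
5. excise tax filing 99 days ago vs limit 90 → not met
6. condition 'sells kegs' holds; responsible-vendor training 96 days ago vs limit 90 → not met
7. inventory reconciliation 93 days ago vs limit 90 → not met
8. signage compliance review 34 days ago vs limit 30 → not met
9. days of unreported inventory shrinkage 1 ≤ 12 → met
10. condition 'offers delivery' holds; excise tax bond $20,000 < $30,000 → not met
11. liquor liability coverage $1,725,000 < $1,950,000 → not met
12. hours-of-sale posting absent → not met
Not met: 3, 4, 5, 6, 7, 8, 10, 11, 12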